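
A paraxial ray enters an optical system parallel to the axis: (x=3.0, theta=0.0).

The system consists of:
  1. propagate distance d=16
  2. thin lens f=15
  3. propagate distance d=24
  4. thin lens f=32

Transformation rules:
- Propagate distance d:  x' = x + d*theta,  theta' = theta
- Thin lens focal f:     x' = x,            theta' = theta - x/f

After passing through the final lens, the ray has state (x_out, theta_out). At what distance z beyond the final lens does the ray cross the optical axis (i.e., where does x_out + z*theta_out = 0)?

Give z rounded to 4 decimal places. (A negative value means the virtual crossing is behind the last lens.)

Initial: x=3.0000 theta=0.0000
After 1 (propagate distance d=16): x=3.0000 theta=0.0000
After 2 (thin lens f=15): x=3.0000 theta=-0.2000
After 3 (propagate distance d=24): x=-1.8000 theta=-0.2000
After 4 (thin lens f=32): x=-1.8000 theta=-23/160 (≈-0.1438)
z_focus = -x_out/theta_out = -(-1.8000)/(-23/160) = -288/23 ≈ -12.5217
Rounded to 4 decimal places: z = -12.5217

Answer: -12.5217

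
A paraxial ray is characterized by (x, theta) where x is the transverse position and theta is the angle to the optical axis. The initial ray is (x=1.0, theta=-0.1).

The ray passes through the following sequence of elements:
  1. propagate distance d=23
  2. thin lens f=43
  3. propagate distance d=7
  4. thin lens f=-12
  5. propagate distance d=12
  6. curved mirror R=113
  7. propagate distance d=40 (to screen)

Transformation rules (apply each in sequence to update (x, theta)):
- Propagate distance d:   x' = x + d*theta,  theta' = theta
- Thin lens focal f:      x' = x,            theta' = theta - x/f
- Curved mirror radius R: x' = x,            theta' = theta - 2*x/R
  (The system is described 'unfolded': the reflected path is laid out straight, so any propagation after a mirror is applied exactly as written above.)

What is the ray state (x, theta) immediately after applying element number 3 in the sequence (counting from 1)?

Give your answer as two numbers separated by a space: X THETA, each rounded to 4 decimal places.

Answer: -1.7884 -0.0698

Derivation:
Initial: x=1.0000 theta=-0.1000
After 1 (propagate distance d=23): x=-1.3000 theta=-0.1000
After 2 (thin lens f=43): x=-1.3000 theta=-3/43 (≈-0.0698)
After 3 (propagate distance d=7): x=-769/430 (≈-1.7884) theta=-3/43 (≈-0.0698)
Rounded to 4 decimal places: x = -1.7884, theta = -0.0698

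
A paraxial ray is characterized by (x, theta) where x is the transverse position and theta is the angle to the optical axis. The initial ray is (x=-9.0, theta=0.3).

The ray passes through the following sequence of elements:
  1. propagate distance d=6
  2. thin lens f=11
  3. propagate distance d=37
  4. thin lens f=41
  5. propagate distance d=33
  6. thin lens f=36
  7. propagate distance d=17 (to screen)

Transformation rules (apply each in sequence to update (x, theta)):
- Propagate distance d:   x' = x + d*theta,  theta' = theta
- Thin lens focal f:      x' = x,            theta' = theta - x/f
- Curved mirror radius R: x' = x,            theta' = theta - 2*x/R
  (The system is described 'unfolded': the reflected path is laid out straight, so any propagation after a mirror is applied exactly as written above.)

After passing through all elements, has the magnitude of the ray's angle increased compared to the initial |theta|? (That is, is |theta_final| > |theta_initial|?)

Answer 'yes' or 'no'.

Initial: x=-9.0000 theta=0.3000
After 1 (propagate distance d=6): x=-7.2000 theta=0.3000
After 2 (thin lens f=11): x=-7.2000 theta=21/22 (≈0.9545)
After 3 (propagate distance d=37): x=3093/110 (≈28.1182) theta=21/22 (≈0.9545)
After 4 (thin lens f=41): x=3093/110 (≈28.1182) theta=606/2255 (≈0.2687)
After 5 (propagate distance d=33): x=166809/4510 (≈36.9865) theta=606/2255 (≈0.2687)
After 6 (thin lens f=36): x=166809/4510 (≈36.9865) theta=-41059/54120 (≈-0.7587)
After 7 (propagate distance d=17 (to screen)): x=260741/10824 (≈24.0892) theta=-41059/54120 (≈-0.7587)
|theta_initial|=0.3000 |theta_final|=41059/54120 (≈0.7587) -> increased

Answer: yes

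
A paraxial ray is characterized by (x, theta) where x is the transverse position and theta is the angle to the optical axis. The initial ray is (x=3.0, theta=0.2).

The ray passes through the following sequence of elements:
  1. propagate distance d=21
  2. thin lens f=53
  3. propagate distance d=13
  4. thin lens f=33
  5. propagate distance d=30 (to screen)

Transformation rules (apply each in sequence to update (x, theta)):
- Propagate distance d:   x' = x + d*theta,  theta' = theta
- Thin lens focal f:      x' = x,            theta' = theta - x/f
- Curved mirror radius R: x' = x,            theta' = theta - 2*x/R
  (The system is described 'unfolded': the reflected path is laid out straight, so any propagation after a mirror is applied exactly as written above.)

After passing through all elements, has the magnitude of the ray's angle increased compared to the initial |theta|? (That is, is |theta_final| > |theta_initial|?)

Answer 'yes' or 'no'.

Initial: x=3.0000 theta=0.2000
After 1 (propagate distance d=21): x=7.2000 theta=0.2000
After 2 (thin lens f=53): x=7.2000 theta=17/265 (≈0.0642)
After 3 (propagate distance d=13): x=2129/265 (≈8.0340) theta=17/265 (≈0.0642)
After 4 (thin lens f=33): x=2129/265 (≈8.0340) theta=-1568/8745 (≈-0.1793)
After 5 (propagate distance d=30 (to screen)): x=7739/2915 (≈2.6549) theta=-1568/8745 (≈-0.1793)
|theta_initial|=0.2000 |theta_final|=1568/8745 (≈0.1793) -> not increased

Answer: no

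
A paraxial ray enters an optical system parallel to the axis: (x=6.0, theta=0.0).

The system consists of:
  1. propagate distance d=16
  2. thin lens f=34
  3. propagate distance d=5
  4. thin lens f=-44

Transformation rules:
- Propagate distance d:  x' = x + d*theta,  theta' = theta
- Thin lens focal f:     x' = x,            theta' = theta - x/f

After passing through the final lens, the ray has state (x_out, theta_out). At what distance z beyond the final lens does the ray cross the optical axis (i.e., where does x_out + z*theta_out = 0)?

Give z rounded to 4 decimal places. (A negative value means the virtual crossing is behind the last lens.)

Initial: x=6.0000 theta=0.0000
After 1 (propagate distance d=16): x=6.0000 theta=0.0000
After 2 (thin lens f=34): x=6.0000 theta=-3/17 (≈-0.1765)
After 3 (propagate distance d=5): x=87/17 (≈5.1176) theta=-3/17 (≈-0.1765)
After 4 (thin lens f=-44): x=87/17 (≈5.1176) theta=-45/748 (≈-0.0602)
z_focus = -x_out/theta_out = -(87/17)/(-45/748) = 1276/15 ≈ 85.0667
Rounded to 4 decimal places: z = 85.0667

Answer: 85.0667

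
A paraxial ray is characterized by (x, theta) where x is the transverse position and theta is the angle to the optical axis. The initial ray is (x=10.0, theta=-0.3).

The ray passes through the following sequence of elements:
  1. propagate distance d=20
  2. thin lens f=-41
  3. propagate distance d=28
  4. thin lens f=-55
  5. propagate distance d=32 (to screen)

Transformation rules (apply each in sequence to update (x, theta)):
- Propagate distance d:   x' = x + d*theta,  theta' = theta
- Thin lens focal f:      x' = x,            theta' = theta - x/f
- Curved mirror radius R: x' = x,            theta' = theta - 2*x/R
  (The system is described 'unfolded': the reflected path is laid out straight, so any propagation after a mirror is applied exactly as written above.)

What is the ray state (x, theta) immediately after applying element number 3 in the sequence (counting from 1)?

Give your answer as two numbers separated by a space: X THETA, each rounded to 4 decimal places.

Initial: x=10.0000 theta=-0.3000
After 1 (propagate distance d=20): x=4.0000 theta=-0.3000
After 2 (thin lens f=-41): x=4.0000 theta=-83/410 (≈-0.2024)
After 3 (propagate distance d=28): x=-342/205 (≈-1.6683) theta=-83/410 (≈-0.2024)
Rounded to 4 decimal places: x = -1.6683, theta = -0.2024

Answer: -1.6683 -0.2024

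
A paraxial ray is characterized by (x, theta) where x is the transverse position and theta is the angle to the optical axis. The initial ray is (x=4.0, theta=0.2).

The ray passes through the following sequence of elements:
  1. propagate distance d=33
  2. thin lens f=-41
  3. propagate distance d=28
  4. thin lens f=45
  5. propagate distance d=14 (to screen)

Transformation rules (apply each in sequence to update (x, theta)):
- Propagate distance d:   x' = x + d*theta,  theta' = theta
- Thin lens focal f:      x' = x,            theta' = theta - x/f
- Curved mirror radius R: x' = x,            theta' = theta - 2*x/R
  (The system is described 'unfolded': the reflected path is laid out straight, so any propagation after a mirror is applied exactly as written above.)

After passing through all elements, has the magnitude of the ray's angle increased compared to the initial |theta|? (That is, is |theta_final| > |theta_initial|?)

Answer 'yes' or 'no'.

Initial: x=4.0000 theta=0.2000
After 1 (propagate distance d=33): x=10.6000 theta=0.2000
After 2 (thin lens f=-41): x=10.6000 theta=94/205 (≈0.4585)
After 3 (propagate distance d=28): x=961/41 (≈23.4390) theta=94/205 (≈0.4585)
After 4 (thin lens f=45): x=961/41 (≈23.4390) theta=-23/369 (≈-0.0623)
After 5 (propagate distance d=14 (to screen)): x=8327/369 (≈22.5664) theta=-23/369 (≈-0.0623)
|theta_initial|=0.2000 |theta_final|=23/369 (≈0.0623) -> not increased

Answer: no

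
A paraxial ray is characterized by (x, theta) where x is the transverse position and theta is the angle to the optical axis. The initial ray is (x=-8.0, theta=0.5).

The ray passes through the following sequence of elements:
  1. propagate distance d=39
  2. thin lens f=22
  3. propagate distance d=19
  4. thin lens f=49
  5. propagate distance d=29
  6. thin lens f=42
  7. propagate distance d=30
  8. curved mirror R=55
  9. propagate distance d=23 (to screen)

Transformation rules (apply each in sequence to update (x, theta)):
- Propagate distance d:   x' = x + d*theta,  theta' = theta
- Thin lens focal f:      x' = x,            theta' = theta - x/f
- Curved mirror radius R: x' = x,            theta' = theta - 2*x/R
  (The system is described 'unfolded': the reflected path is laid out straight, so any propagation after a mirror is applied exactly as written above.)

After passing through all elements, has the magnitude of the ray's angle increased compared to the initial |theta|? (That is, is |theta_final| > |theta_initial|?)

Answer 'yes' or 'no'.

Initial: x=-8.0000 theta=0.5000
After 1 (propagate distance d=39): x=11.5000 theta=0.5000
After 2 (thin lens f=22): x=11.5000 theta=-1/44 (≈-0.0227)
After 3 (propagate distance d=19): x=487/44 (≈11.0682) theta=-1/44 (≈-0.0227)
After 4 (thin lens f=49): x=487/44 (≈11.0682) theta=-134/539 (≈-0.2486)
After 5 (propagate distance d=29): x=8319/2156 (≈3.8585) theta=-134/539 (≈-0.2486)
After 6 (thin lens f=42): x=8319/2156 (≈3.8585) theta=-10277/30184 (≈-0.3405)
After 7 (propagate distance d=30): x=-47961/7546 (≈-6.3558) theta=-10277/30184 (≈-0.3405)
After 8 (curved mirror R=55): x=-47961/7546 (≈-6.3558) theta=-181547/1660120 (≈-0.1094)
After 9 (propagate distance d=23 (to screen)): x=-14727001/1660120 (≈-8.8710) theta=-181547/1660120 (≈-0.1094)
|theta_initial|=0.5000 |theta_final|=181547/1660120 (≈0.1094) -> not increased

Answer: no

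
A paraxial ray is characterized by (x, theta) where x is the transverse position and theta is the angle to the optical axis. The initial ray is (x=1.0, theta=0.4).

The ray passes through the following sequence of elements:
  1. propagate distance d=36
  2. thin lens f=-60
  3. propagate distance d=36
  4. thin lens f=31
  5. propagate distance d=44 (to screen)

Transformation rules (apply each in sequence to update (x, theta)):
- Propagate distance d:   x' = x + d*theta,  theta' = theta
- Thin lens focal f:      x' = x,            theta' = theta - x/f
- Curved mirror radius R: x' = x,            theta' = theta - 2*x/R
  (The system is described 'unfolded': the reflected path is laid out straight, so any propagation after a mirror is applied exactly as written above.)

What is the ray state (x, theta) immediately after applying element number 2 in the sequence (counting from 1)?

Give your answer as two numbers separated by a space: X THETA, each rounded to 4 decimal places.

Initial: x=1.0000 theta=0.4000
After 1 (propagate distance d=36): x=15.4000 theta=0.4000
After 2 (thin lens f=-60): x=15.4000 theta=197/300 (≈0.6567)
Rounded to 4 decimal places: x = 15.4000, theta = 0.6567

Answer: 15.4000 0.6567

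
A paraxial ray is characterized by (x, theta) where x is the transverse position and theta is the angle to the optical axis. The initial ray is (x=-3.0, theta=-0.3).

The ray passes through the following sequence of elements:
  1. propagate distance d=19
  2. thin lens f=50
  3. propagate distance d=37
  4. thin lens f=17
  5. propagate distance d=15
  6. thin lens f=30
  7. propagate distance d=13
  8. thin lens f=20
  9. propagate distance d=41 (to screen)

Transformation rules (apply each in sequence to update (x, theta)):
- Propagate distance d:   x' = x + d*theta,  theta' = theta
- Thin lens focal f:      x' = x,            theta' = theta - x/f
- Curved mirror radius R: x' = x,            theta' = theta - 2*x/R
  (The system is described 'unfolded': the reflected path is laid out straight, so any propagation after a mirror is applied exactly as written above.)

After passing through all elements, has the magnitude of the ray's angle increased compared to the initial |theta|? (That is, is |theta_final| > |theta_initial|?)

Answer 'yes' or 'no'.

Initial: x=-3.0000 theta=-0.3000
After 1 (propagate distance d=19): x=-8.7000 theta=-0.3000
After 2 (thin lens f=50): x=-8.7000 theta=-0.1260
After 3 (propagate distance d=37): x=-13.3620 theta=-0.1260
After 4 (thin lens f=17): x=-13.3620 theta=0.6600
After 5 (propagate distance d=15): x=-3.4620 theta=0.6600
After 6 (thin lens f=30): x=-3.4620 theta=0.7754
After 7 (propagate distance d=13): x=6.6182 theta=0.7754
After 8 (thin lens f=20): x=6.6182 theta=44449/100000 (≈0.4445)
After 9 (propagate distance d=41 (to screen)): x=2484229/100000 (≈24.8423) theta=44449/100000 (≈0.4445)
|theta_initial|=0.3000 |theta_final|=44449/100000 (≈0.4445) -> increased

Answer: yes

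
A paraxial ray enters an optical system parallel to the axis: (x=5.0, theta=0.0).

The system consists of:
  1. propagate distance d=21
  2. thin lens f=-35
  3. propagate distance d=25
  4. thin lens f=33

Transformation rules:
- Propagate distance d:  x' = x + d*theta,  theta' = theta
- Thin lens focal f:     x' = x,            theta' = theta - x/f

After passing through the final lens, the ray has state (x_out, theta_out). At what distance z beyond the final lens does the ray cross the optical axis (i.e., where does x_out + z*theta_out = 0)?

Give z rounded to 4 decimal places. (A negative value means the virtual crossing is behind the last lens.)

Initial: x=5.0000 theta=0.0000
After 1 (propagate distance d=21): x=5.0000 theta=0.0000
After 2 (thin lens f=-35): x=5.0000 theta=1/7 (≈0.1429)
After 3 (propagate distance d=25): x=60/7 (≈8.5714) theta=1/7 (≈0.1429)
After 4 (thin lens f=33): x=60/7 (≈8.5714) theta=-9/77 (≈-0.1169)
z_focus = -x_out/theta_out = -(60/7)/(-9/77) = 220/3 ≈ 73.3333
Rounded to 4 decimal places: z = 73.3333

Answer: 73.3333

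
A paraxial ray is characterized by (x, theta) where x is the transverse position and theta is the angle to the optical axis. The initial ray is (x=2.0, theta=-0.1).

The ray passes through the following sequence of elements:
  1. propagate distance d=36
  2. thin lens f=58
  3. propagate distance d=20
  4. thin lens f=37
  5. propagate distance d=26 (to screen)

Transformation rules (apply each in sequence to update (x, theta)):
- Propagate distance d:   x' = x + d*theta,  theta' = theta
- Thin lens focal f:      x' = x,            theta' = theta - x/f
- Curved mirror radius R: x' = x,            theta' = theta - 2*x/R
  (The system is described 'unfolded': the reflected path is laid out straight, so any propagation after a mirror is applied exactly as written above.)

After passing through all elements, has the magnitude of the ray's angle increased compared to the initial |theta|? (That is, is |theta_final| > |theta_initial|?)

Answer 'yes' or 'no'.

Answer: no

Derivation:
Initial: x=2.0000 theta=-0.1000
After 1 (propagate distance d=36): x=-1.6000 theta=-0.1000
After 2 (thin lens f=58): x=-1.6000 theta=-21/290 (≈-0.0724)
After 3 (propagate distance d=20): x=-442/145 (≈-3.0483) theta=-21/290 (≈-0.0724)
After 4 (thin lens f=37): x=-442/145 (≈-3.0483) theta=107/10730 (≈0.0100)
After 5 (propagate distance d=26 (to screen)): x=-14963/5365 (≈-2.7890) theta=107/10730 (≈0.0100)
|theta_initial|=0.1000 |theta_final|=107/10730 (≈0.0100) -> not increased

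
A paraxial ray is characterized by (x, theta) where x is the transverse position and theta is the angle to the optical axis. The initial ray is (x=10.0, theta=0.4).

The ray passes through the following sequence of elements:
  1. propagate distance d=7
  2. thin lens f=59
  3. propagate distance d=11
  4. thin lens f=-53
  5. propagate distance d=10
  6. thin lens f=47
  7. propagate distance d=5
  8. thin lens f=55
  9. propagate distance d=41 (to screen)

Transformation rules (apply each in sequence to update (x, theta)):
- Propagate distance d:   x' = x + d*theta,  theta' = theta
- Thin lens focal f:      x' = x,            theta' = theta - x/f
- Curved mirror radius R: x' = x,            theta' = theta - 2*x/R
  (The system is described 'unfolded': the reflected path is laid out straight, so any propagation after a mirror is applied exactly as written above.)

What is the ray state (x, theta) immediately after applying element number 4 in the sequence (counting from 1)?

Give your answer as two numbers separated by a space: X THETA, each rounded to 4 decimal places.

Answer: 14.8136 0.4626

Derivation:
Initial: x=10.0000 theta=0.4000
After 1 (propagate distance d=7): x=12.8000 theta=0.4000
After 2 (thin lens f=59): x=12.8000 theta=54/295 (≈0.1831)
After 3 (propagate distance d=11): x=874/59 (≈14.8136) theta=54/295 (≈0.1831)
After 4 (thin lens f=-53): x=874/59 (≈14.8136) theta=7232/15635 (≈0.4626)
Rounded to 4 decimal places: x = 14.8136, theta = 0.4626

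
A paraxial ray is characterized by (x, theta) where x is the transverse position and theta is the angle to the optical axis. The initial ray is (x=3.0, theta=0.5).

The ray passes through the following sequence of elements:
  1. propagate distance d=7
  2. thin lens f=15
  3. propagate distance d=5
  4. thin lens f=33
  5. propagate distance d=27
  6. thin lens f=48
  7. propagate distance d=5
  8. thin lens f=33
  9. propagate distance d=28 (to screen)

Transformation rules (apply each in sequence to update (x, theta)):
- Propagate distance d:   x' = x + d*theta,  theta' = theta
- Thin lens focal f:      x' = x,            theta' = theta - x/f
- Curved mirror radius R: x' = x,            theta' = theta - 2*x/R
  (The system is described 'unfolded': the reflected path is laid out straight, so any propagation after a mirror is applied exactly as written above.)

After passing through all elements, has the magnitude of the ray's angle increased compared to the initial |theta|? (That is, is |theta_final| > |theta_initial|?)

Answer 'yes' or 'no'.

Initial: x=3.0000 theta=0.5000
After 1 (propagate distance d=7): x=6.5000 theta=0.5000
After 2 (thin lens f=15): x=6.5000 theta=1/15 (≈0.0667)
After 3 (propagate distance d=5): x=41/6 (≈6.8333) theta=1/15 (≈0.0667)
After 4 (thin lens f=33): x=41/6 (≈6.8333) theta=-139/990 (≈-0.1404)
After 5 (propagate distance d=27): x=502/165 (≈3.0424) theta=-139/990 (≈-0.1404)
After 6 (thin lens f=48): x=502/165 (≈3.0424) theta=-269/1320 (≈-0.2038)
After 7 (propagate distance d=5): x=2671/1320 (≈2.0235) theta=-269/1320 (≈-0.2038)
After 8 (thin lens f=33): x=2671/1320 (≈2.0235) theta=-2887/10890 (≈-0.2651)
After 9 (propagate distance d=28 (to screen)): x=-235201/43560 (≈-5.3995) theta=-2887/10890 (≈-0.2651)
|theta_initial|=0.5000 |theta_final|=2887/10890 (≈0.2651) -> not increased

Answer: no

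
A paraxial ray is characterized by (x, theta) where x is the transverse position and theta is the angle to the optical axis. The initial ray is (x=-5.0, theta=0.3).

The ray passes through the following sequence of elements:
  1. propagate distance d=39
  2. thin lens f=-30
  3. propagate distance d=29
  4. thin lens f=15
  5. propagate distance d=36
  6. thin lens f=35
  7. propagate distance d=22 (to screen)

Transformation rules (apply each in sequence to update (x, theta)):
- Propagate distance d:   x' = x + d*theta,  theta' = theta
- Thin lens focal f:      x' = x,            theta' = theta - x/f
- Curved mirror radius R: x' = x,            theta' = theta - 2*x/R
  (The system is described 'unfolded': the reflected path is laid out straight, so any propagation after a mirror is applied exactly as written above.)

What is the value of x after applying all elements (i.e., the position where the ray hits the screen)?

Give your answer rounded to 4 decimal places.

Answer: -24.9506

Derivation:
Initial: x=-5.0000 theta=0.3000
After 1 (propagate distance d=39): x=6.7000 theta=0.3000
After 2 (thin lens f=-30): x=6.7000 theta=157/300 (≈0.5233)
After 3 (propagate distance d=29): x=6563/300 (≈21.8767) theta=157/300 (≈0.5233)
After 4 (thin lens f=15): x=6563/300 (≈21.8767) theta=-1052/1125 (≈-0.9351)
After 5 (propagate distance d=36): x=-17681/1500 (≈-11.7873) theta=-1052/1125 (≈-0.9351)
After 6 (thin lens f=35): x=-17681/1500 (≈-11.7873) theta=-94237/157500 (≈-0.5983)
After 7 (propagate distance d=22 (to screen)): x=-3929719/157500 (≈-24.9506) theta=-94237/157500 (≈-0.5983)
Rounded to 4 decimal places: x = -24.9506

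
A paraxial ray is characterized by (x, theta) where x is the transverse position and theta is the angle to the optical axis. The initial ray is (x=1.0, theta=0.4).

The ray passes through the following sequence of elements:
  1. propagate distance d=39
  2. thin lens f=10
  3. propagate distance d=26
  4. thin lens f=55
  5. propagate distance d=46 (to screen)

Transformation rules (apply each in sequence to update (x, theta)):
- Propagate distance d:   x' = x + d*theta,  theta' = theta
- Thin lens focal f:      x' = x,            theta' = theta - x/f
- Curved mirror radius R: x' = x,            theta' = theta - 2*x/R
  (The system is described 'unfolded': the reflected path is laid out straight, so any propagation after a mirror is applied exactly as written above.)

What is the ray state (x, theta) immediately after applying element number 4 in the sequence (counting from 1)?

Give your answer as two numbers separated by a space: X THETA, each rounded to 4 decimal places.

Answer: -16.1600 -0.9662

Derivation:
Initial: x=1.0000 theta=0.4000
After 1 (propagate distance d=39): x=16.6000 theta=0.4000
After 2 (thin lens f=10): x=16.6000 theta=-1.2600
After 3 (propagate distance d=26): x=-16.1600 theta=-1.2600
After 4 (thin lens f=55): x=-16.1600 theta=-2657/2750 (≈-0.9662)
Rounded to 4 decimal places: x = -16.1600, theta = -0.9662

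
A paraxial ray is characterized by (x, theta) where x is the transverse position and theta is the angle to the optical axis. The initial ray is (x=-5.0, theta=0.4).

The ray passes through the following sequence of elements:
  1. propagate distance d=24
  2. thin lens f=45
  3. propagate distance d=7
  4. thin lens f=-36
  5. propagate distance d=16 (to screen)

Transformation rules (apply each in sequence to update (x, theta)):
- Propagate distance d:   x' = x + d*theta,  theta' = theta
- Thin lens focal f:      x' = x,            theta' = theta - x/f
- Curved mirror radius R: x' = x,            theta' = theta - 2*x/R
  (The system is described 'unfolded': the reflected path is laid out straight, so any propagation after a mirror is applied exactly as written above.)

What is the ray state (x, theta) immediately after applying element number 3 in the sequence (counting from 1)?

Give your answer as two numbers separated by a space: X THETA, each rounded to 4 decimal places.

Answer: 6.6844 0.2978

Derivation:
Initial: x=-5.0000 theta=0.4000
After 1 (propagate distance d=24): x=4.6000 theta=0.4000
After 2 (thin lens f=45): x=4.6000 theta=67/225 (≈0.2978)
After 3 (propagate distance d=7): x=1504/225 (≈6.6844) theta=67/225 (≈0.2978)
Rounded to 4 decimal places: x = 6.6844, theta = 0.2978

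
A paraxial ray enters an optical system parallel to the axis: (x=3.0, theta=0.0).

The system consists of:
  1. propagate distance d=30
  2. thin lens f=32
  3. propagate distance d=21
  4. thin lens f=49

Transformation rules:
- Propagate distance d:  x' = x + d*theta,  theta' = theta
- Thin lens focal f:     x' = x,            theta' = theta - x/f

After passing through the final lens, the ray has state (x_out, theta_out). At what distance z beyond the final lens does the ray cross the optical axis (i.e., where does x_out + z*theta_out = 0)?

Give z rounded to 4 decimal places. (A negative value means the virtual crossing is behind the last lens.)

Answer: 8.9833

Derivation:
Initial: x=3.0000 theta=0.0000
After 1 (propagate distance d=30): x=3.0000 theta=0.0000
After 2 (thin lens f=32): x=3.0000 theta=-3/32 (≈-0.0938)
After 3 (propagate distance d=21): x=33/32 (≈1.0313) theta=-3/32 (≈-0.0938)
After 4 (thin lens f=49): x=33/32 (≈1.0313) theta=-45/392 (≈-0.1148)
z_focus = -x_out/theta_out = -(33/32)/(-45/392) = 539/60 ≈ 8.9833
Rounded to 4 decimal places: z = 8.9833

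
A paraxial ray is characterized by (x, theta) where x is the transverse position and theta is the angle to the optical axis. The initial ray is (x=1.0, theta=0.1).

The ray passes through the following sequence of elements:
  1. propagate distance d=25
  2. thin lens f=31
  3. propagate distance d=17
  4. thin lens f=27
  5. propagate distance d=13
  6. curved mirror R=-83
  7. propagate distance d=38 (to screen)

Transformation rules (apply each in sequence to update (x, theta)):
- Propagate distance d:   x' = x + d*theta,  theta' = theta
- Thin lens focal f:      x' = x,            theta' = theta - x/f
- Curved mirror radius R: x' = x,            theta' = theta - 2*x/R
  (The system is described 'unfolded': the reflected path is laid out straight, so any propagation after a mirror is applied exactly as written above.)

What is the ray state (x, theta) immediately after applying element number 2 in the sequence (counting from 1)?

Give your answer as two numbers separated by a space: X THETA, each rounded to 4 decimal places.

Answer: 3.5000 -0.0129

Derivation:
Initial: x=1.0000 theta=0.1000
After 1 (propagate distance d=25): x=3.5000 theta=0.1000
After 2 (thin lens f=31): x=3.5000 theta=-2/155 (≈-0.0129)
Rounded to 4 decimal places: x = 3.5000, theta = -0.0129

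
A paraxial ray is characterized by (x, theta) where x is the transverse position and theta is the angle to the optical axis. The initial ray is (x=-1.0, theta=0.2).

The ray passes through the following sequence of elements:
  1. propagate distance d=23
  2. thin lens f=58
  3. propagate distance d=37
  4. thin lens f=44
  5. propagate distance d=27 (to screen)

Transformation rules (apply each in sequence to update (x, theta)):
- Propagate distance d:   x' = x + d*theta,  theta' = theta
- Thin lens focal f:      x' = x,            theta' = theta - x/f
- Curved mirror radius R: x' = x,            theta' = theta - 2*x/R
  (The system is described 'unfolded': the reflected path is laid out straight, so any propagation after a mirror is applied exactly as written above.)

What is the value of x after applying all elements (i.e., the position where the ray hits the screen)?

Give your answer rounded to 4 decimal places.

Initial: x=-1.0000 theta=0.2000
After 1 (propagate distance d=23): x=3.6000 theta=0.2000
After 2 (thin lens f=58): x=3.6000 theta=4/29 (≈0.1379)
After 3 (propagate distance d=37): x=1262/145 (≈8.7034) theta=4/29 (≈0.1379)
After 4 (thin lens f=44): x=1262/145 (≈8.7034) theta=-191/3190 (≈-0.0599)
After 5 (propagate distance d=27 (to screen)): x=22607/3190 (≈7.0868) theta=-191/3190 (≈-0.0599)
Rounded to 4 decimal places: x = 7.0868

Answer: 7.0868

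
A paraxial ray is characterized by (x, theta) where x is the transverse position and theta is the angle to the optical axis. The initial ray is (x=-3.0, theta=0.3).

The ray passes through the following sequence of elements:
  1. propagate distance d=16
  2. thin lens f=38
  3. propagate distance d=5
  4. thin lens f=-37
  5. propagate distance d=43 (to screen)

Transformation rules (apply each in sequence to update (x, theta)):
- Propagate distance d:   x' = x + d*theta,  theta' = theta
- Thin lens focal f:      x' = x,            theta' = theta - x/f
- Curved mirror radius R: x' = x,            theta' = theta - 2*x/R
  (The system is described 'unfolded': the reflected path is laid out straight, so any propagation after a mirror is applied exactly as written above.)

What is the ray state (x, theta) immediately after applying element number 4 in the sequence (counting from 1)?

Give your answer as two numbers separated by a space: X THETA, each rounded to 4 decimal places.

Initial: x=-3.0000 theta=0.3000
After 1 (propagate distance d=16): x=1.8000 theta=0.3000
After 2 (thin lens f=38): x=1.8000 theta=24/95 (≈0.2526)
After 3 (propagate distance d=5): x=291/95 (≈3.0632) theta=24/95 (≈0.2526)
After 4 (thin lens f=-37): x=291/95 (≈3.0632) theta=1179/3515 (≈0.3354)
Rounded to 4 decimal places: x = 3.0632, theta = 0.3354

Answer: 3.0632 0.3354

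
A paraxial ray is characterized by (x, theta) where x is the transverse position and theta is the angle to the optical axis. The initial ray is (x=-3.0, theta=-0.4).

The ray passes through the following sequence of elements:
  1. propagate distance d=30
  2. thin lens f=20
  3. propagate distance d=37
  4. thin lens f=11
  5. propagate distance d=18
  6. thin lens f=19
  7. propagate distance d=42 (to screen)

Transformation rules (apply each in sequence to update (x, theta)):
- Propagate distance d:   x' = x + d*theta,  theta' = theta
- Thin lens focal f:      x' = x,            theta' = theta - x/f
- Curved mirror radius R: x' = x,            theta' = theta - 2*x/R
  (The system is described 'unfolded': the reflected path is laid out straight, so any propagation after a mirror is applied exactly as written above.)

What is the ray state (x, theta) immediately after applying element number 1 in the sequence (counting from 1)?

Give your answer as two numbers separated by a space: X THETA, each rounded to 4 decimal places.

Answer: -15.0000 -0.4000

Derivation:
Initial: x=-3.0000 theta=-0.4000
After 1 (propagate distance d=30): x=-15.0000 theta=-0.4000
Rounded to 4 decimal places: x = -15.0000, theta = -0.4000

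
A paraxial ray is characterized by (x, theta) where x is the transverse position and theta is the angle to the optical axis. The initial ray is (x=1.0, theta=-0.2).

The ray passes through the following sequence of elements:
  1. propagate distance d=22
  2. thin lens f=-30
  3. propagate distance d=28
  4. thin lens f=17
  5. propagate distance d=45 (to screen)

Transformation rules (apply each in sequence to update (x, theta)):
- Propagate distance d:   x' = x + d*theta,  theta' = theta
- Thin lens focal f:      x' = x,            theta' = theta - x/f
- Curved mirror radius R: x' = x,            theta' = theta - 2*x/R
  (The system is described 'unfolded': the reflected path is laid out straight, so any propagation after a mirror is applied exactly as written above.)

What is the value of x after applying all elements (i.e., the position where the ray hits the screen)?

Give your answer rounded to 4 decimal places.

Answer: 5.9502

Derivation:
Initial: x=1.0000 theta=-0.2000
After 1 (propagate distance d=22): x=-3.4000 theta=-0.2000
After 2 (thin lens f=-30): x=-3.4000 theta=-47/150 (≈-0.3133)
After 3 (propagate distance d=28): x=-913/75 (≈-12.1733) theta=-47/150 (≈-0.3133)
After 4 (thin lens f=17): x=-913/75 (≈-12.1733) theta=1027/2550 (≈0.4027)
After 5 (propagate distance d=45 (to screen)): x=15173/2550 (≈5.9502) theta=1027/2550 (≈0.4027)
Rounded to 4 decimal places: x = 5.9502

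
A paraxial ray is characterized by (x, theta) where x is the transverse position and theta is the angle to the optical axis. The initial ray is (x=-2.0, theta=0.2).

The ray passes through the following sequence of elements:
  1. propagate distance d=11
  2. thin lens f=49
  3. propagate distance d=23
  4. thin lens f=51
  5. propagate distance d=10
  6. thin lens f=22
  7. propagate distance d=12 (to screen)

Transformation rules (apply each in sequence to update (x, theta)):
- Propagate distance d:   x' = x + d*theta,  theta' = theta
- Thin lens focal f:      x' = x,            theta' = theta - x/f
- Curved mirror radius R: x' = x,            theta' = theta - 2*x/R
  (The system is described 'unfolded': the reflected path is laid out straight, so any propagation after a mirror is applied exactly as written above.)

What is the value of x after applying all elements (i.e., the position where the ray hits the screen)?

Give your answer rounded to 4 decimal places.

Initial: x=-2.0000 theta=0.2000
After 1 (propagate distance d=11): x=0.2000 theta=0.2000
After 2 (thin lens f=49): x=0.2000 theta=48/245 (≈0.1959)
After 3 (propagate distance d=23): x=1153/245 (≈4.7061) theta=48/245 (≈0.1959)
After 4 (thin lens f=51): x=1153/245 (≈4.7061) theta=37/357 (≈0.1036)
After 5 (propagate distance d=10): x=71753/12495 (≈5.7425) theta=37/357 (≈0.1036)
After 6 (thin lens f=22): x=71753/12495 (≈5.7425) theta=-1311/8330 (≈-0.1574)
After 7 (propagate distance d=12 (to screen)): x=9631/2499 (≈3.8539) theta=-1311/8330 (≈-0.1574)
Rounded to 4 decimal places: x = 3.8539

Answer: 3.8539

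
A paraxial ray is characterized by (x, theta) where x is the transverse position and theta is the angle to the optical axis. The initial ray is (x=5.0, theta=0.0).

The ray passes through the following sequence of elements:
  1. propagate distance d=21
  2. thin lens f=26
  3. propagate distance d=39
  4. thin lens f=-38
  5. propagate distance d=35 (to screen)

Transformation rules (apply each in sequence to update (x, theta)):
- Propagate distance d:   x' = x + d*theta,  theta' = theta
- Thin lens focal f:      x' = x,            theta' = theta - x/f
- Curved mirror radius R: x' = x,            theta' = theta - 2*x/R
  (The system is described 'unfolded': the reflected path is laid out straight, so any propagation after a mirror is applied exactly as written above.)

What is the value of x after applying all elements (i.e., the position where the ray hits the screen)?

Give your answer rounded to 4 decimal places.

Initial: x=5.0000 theta=0.0000
After 1 (propagate distance d=21): x=5.0000 theta=0.0000
After 2 (thin lens f=26): x=5.0000 theta=-5/26 (≈-0.1923)
After 3 (propagate distance d=39): x=-2.5000 theta=-5/26 (≈-0.1923)
After 4 (thin lens f=-38): x=-2.5000 theta=-255/988 (≈-0.2581)
After 5 (propagate distance d=35 (to screen)): x=-11395/988 (≈-11.5334) theta=-255/988 (≈-0.2581)
Rounded to 4 decimal places: x = -11.5334

Answer: -11.5334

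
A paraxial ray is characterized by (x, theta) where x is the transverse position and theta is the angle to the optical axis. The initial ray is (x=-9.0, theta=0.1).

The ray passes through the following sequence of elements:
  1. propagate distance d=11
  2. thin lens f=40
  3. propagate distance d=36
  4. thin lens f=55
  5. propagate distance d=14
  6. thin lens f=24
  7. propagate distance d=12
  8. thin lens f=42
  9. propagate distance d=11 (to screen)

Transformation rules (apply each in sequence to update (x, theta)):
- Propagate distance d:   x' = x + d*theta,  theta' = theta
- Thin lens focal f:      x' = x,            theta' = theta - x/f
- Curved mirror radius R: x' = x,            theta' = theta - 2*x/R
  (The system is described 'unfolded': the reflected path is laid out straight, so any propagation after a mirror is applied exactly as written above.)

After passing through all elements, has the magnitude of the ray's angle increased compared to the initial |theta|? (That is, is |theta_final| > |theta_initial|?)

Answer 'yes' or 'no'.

Answer: yes

Derivation:
Initial: x=-9.0000 theta=0.1000
After 1 (propagate distance d=11): x=-7.9000 theta=0.1000
After 2 (thin lens f=40): x=-7.9000 theta=0.2975
After 3 (propagate distance d=36): x=2.8100 theta=0.2975
After 4 (thin lens f=55): x=2.8100 theta=5421/22000 (≈0.2464)
After 5 (propagate distance d=14): x=68857/11000 (≈6.2597) theta=5421/22000 (≈0.2464)
After 6 (thin lens f=24): x=68857/11000 (≈6.2597) theta=-761/52800 (≈-0.0144)
After 7 (propagate distance d=12): x=133909/22000 (≈6.0868) theta=-761/52800 (≈-0.0144)
After 8 (thin lens f=42): x=133909/22000 (≈6.0868) theta=-98151/616000 (≈-0.1593)
After 9 (propagate distance d=11 (to screen)): x=2669791/616000 (≈4.3341) theta=-98151/616000 (≈-0.1593)
|theta_initial|=0.1000 |theta_final|=98151/616000 (≈0.1593) -> increased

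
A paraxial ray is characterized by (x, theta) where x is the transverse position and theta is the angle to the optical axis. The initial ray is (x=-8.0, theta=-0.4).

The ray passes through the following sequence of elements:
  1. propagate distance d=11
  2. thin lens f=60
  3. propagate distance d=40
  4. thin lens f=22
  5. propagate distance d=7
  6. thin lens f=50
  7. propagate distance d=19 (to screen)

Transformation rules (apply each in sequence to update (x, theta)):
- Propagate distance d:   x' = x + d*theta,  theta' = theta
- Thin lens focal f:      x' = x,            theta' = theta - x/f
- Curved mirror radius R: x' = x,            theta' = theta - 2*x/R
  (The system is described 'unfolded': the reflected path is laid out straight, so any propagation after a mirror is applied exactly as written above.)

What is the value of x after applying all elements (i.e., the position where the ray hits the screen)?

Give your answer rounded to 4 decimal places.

Answer: 4.3646

Derivation:
Initial: x=-8.0000 theta=-0.4000
After 1 (propagate distance d=11): x=-12.4000 theta=-0.4000
After 2 (thin lens f=60): x=-12.4000 theta=-29/150 (≈-0.1933)
After 3 (propagate distance d=40): x=-302/15 (≈-20.1333) theta=-29/150 (≈-0.1933)
After 4 (thin lens f=22): x=-302/15 (≈-20.1333) theta=397/550 (≈0.7218)
After 5 (propagate distance d=7): x=-24883/1650 (≈-15.0806) theta=397/550 (≈0.7218)
After 6 (thin lens f=50): x=-24883/1650 (≈-15.0806) theta=84433/82500 (≈1.0234)
After 7 (propagate distance d=19 (to screen)): x=360077/82500 (≈4.3646) theta=84433/82500 (≈1.0234)
Rounded to 4 decimal places: x = 4.3646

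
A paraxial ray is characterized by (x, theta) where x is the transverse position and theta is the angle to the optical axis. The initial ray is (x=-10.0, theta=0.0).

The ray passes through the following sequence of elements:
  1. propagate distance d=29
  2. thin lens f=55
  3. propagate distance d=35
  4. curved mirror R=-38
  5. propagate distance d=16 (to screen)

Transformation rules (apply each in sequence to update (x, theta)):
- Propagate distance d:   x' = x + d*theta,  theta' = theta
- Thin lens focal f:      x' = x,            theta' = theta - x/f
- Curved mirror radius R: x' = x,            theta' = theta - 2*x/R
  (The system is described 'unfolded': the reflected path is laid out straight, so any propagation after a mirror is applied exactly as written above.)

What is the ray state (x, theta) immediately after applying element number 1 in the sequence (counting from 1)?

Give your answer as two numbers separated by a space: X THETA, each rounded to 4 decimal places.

Initial: x=-10.0000 theta=0.0000
After 1 (propagate distance d=29): x=-10.0000 theta=0.0000
Rounded to 4 decimal places: x = -10.0000, theta = 0.0000

Answer: -10.0000 0.0000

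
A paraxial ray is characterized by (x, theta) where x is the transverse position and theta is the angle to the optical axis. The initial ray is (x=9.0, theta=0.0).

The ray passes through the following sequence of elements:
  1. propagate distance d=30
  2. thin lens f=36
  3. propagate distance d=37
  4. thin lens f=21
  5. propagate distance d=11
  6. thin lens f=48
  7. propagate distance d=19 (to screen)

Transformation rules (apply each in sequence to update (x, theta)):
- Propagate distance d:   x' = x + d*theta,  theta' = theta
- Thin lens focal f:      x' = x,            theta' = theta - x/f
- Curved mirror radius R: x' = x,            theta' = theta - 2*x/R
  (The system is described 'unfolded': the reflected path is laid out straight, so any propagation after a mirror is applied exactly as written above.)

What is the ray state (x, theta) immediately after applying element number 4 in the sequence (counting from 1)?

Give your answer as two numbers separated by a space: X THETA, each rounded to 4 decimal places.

Answer: -0.2500 -0.2381

Derivation:
Initial: x=9.0000 theta=0.0000
After 1 (propagate distance d=30): x=9.0000 theta=0.0000
After 2 (thin lens f=36): x=9.0000 theta=-0.2500
After 3 (propagate distance d=37): x=-0.2500 theta=-0.2500
After 4 (thin lens f=21): x=-0.2500 theta=-5/21 (≈-0.2381)
Rounded to 4 decimal places: x = -0.2500, theta = -0.2381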